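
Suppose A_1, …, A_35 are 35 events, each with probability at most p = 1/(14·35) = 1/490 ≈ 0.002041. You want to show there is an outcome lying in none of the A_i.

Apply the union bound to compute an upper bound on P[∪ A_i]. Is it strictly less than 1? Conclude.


Union bound: P[∪_{i=1}^{35} A_i] ≤ Σ_i P[A_i] ≤ 35·p = 35·(1/490) = 1/14.
Numerically: 1/14 ≈ 0.071429.
Is 1/14 < 1? YES.
Since P[∪ A_i] ≤ 1/14 < 1, the complement has P[∩ A_i^c] ≥ 1 − 1/14 = 13/14 > 0, so some outcome avoids every A_i.

35·p = 1/14 ≈ 0.071429; existence CERTIFIED by the union bound.


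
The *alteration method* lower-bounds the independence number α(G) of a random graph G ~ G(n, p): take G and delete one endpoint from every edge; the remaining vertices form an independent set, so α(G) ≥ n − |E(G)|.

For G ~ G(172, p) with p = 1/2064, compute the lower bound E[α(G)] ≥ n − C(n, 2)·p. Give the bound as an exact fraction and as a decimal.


E[|E(G)|] = C(172, 2)·p = 14706 · (1/2064) = 57/8.
E[α(G)] ≥ n − E[|E(G)|] = 172 − 57/8 = 1319/8.
Numerically: ≈ 164.875.
(This is only a lower bound; the true E[α(G)] may be larger.)

E[α(G)] ≥ 1319/8 ≈ 164.875.


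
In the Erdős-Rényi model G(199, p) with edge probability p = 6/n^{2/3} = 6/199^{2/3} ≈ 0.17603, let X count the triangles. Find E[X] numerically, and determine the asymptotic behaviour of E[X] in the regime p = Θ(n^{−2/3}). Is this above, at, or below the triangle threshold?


Number of potential triangles: C(199, 3) = 1293699.
Each occurs with probability p³ ≈ (0.17603)³ ≈ 5.4544077e-03.
By linearity: E[X] = C(199, 3)·p³ ≈ 1293699 · 5.4544077e-03 ≈ 7056.36181.
Since α = 2/3 < 1, p = c/n^{2/3} ≫ 1/n is above the triangle threshold p ~ 1/n. Asymptotically E[X] ~ (c³/6)·n^{3(1−α)} = (6³/6)·n^{1} → ∞; triangles are abundant w.h.p.

E[X] ≈ 7056.36181; in regime p = Θ(1/n^{2/3}) E[X] diverges (above the triangle threshold p ~ 1/n).


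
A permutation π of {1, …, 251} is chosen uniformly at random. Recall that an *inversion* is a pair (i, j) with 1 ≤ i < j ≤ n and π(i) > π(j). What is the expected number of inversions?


Write X = Σ X_I over the C(251, 2) = 31375 pairs i < j, with X_I the indicator of one inversion.
There are 31375 indicators.
For each fixed pair i < j, the values π(i) and π(j) are two distinct elements of {1, …, 251} in uniformly random order; by symmetry P[π(i) > π(j)] = 1/2.
By linearity: E[X] = 31375 · (1/2) = C(251, 2) · (1/2) = 31375/2 = 31375/2 ≈ 15687.500000.

E[X] = 31375/2 = 15687.500000.


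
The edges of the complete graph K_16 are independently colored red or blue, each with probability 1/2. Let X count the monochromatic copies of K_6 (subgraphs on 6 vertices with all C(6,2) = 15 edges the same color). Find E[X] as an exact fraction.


Let X = Σ_S X_S over the C(16, 6) = 8008 subsets S of size 6, where X_S = 1 if the K_6 on S is monochromatic.
For a fixed S, the K_6 on S has C(6, 2) = 15 edges. P[all 15 edges red] = (1/2)^15, and likewise for blue, so P[monochromatic] = 2·(1/2)^15 = 2^{1 − 15} = 1/16384.
By linearity of expectation: E[X] = C(16, 6) · 2^{1 − 15} = 8008 · 1/16384 = 1001/2048.
Numerically: E[X] ≈ 0.489.

E[X] = C(16,6)·2^(1−C(6,2)) = 1001/2048 ≈ 0.489.


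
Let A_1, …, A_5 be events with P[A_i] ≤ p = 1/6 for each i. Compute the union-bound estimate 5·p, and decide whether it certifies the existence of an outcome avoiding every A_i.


Union bound: P[∪_{i=1}^{5} A_i] ≤ Σ_i P[A_i] ≤ 5·p = 5·(1/6) = 5/6.
Numerically: 5/6 ≈ 0.833.
Is 5/6 < 1? YES.
Since P[∪ A_i] ≤ 5/6 < 1, the complement has P[∩ A_i^c] ≥ 1 − 5/6 = 1/6 > 0, so some outcome avoids every A_i.

5·p = 5/6 ≈ 0.833; existence CERTIFIED by the union bound.


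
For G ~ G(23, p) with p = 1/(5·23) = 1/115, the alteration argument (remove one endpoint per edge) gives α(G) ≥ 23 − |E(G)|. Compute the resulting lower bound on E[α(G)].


E[|E(G)|] = C(23, 2)·p = 253 · (1/115) = 11/5.
E[α(G)] ≥ n − E[|E(G)|] = 23 − 11/5 = 104/5.
Numerically: ≈ 20.800000.
(This is only a lower bound; the true E[α(G)] may be larger.)

E[α(G)] ≥ 104/5 ≈ 20.800000.


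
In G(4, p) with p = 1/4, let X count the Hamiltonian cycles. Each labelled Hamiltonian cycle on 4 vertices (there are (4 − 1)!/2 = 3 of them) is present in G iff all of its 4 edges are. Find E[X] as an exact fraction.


K_4 has (4 − 1)!/2 = 3 labelled Hamiltonian cycles.
For each such Hamiltonian cycle H, let X_H = 1 if all 4 edges of H are present in G. Then P[X_H = 1] = p^{4} = (1/4)^{4} = 1/256.
Summing the indicators: E[X] = Σ_H E[X_H] = 3 · p^{4} = 3 · 1/256 = 3/256.
Numerically: E[X] ≈ 0.0117.

E[X] = 3 · (1/4)^{4} = 3/256 ≈ 0.0117.


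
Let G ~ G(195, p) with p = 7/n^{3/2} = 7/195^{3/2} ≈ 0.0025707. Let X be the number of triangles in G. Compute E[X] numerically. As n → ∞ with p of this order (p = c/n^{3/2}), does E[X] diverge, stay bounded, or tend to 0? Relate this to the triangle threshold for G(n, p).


Number of potential triangles: C(195, 3) = 1216865.
Each occurs with probability p³ ≈ (0.0025707)³ ≈ 1.6987848e-08.
By linearity: E[X] = C(195, 3)·p³ ≈ 1216865 · 1.6987848e-08 ≈ 0.02067.
Since α = 3/2 > 1, p = c/n^{3/2} = o(1/n) is below the triangle threshold p ~ 1/n. Asymptotically E[X] ~ (c³/6)·n^{3(1−α)} = (7³/6)·n^{-1.5} → 0, so by Markov's inequality G has no triangles w.h.p.

E[X] ≈ 0.02067; in regime p = Θ(1/n^{3/2}) E[X] tends to 0 (below the triangle threshold p ~ 1/n).


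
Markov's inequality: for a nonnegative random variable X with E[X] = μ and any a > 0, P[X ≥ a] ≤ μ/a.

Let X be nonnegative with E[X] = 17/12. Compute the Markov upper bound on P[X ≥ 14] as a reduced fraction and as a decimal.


μ = E[X] = 17/12, a = 14.
Markov: P[X ≥ 14] ≤ μ/a = (17/12)/14 = 17/168.
Numerically: ≈ 0.10119.
(Since a = 14 > μ = 1.41667, the bound 17/168 is < 1 and informative.)

P[X ≥ 14] ≤ 17/168 ≈ 0.10119.


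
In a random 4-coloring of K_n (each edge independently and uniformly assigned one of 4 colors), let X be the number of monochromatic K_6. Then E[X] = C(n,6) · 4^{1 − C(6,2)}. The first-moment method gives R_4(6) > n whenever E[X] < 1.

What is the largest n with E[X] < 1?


We need C(n, 6) · 4^{1 − 15} < 1, i.e. C(n, 6) < 4^{15 − 1} = 268435456.
Check values of n near the boundary:
  n = 77: C(77, 6) = 237093780; 237093780 < 268435456? YES
  n = 78: C(78, 6) = 256851595; 256851595 < 268435456? YES
  n = 79: C(79, 6) = 277962685; 277962685 < 268435456? NO
  n = 80: C(80, 6) = 300500200; 300500200 < 268435456? NO
The largest n with C(n, 6) < 268435456 is n = 78 (where E[X] = 256851595/268435456 ≈ 0.9568468). Hence R_4(6) > 78, i.e. R_4(6) ≥ 79.

Largest n = 78; hence R_4(6) > 78.


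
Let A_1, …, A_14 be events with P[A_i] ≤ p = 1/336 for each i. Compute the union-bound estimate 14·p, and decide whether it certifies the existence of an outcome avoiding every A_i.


Union bound: P[∪_{i=1}^{14} A_i] ≤ Σ_i P[A_i] ≤ 14·p = 14·(1/336) = 1/24.
Numerically: 1/24 ≈ 0.0417.
Is 1/24 < 1? YES.
Since P[∪ A_i] ≤ 1/24 < 1, the complement has P[∩ A_i^c] ≥ 1 − 1/24 = 23/24 > 0, so some outcome avoids every A_i.

14·p = 1/24 ≈ 0.0417; existence CERTIFIED by the union bound.


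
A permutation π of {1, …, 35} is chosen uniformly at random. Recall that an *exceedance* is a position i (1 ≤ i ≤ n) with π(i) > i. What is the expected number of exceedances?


Write X = Σ_{i=1}^{35} X_i, where X_i = 1_{π(i) > i}.
For each fixed i, π(i) is uniform over {1, …, 35} (marginal of a uniform permutation), so P[π(i) > i] = (n − i)/n. Summing: Σ_{i=1}^{35} (n − i)/n = (0 + 1 + … + 34)/35 = 35(35 − 1)/(2·35) = (35 − 1)/2.
Hence E[X] = Σ_{i=1}^{35} (35 − i)/35 = 17 ≈ 17.00000.

E[X] = 17 = 17.00000.


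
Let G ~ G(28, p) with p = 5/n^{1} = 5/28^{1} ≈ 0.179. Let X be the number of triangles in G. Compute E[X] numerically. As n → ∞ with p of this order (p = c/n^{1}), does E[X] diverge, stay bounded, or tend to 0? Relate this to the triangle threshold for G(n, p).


Number of potential triangles: C(28, 3) = 3276.
Each occurs with probability p³ ≈ (0.179)³ ≈ 5.69424e-03.
By linearity: E[X] = C(28, 3)·p³ ≈ 3276 · 5.69424e-03 ≈ 18.654.
Here α = 1, so p = 5/n is exactly at the triangle threshold p ~ 1/n. Asymptotically E[X] → c³/6 = 5³/6 = 125/6 ≈ 20.833, a bounded constant. In this regime the triangle count is asymptotically Poisson(c³/6).

E[X] ≈ 18.654; in regime p = Θ(1/n^{1}) E[X] stays bounded (at the triangle threshold p ~ 1/n).


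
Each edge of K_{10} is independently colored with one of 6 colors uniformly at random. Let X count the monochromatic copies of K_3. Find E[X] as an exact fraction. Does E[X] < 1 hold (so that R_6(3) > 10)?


E[X] = C(10, 3) · 6^{1 − 3} = 120 · 6^{−2} = 120/36.
As a reduced fraction: E[X] = 10/3 ≈ 3.3333.
Is E[X] < 1? NO.
Since E[X] ≥ 1, the first-moment bound is inconclusive at n = 10; it does NOT by itself certify R_6(3) > 10.

E[X] = 10/3 ≈ 3.3333; E[X] ≥ 1; first-moment method inconclusive here.


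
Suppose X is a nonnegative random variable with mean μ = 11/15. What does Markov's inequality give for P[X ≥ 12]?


μ = E[X] = 11/15, a = 12.
Markov: P[X ≥ 12] ≤ μ/a = (11/15)/12 = 11/180.
Numerically: ≈ 0.0611.
(Since a = 12 > μ = 0.7333, the bound 11/180 is < 1 and informative.)

P[X ≥ 12] ≤ 11/180 ≈ 0.0611.


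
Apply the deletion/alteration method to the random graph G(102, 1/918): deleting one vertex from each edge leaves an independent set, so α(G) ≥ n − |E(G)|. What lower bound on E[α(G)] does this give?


E[|E(G)|] = C(102, 2)·p = 5151 · (1/918) = 101/18.
E[α(G)] ≥ n − E[|E(G)|] = 102 − 101/18 = 1735/18.
Numerically: ≈ 96.388889.
(This is only a lower bound; the true E[α(G)] may be larger.)

E[α(G)] ≥ 1735/18 ≈ 96.388889.


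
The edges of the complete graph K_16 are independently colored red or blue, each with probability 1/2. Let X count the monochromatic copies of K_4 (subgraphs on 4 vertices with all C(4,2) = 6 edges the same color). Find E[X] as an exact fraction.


Let X = Σ_S X_S over the C(16, 4) = 1820 subsets S of size 4, where X_S = 1 if the K_4 on S is monochromatic.
For a fixed S, the K_4 on S has C(4, 2) = 6 edges. P[all 6 edges red] = (1/2)^6, and likewise for blue, so P[monochromatic] = 2·(1/2)^6 = 2^{1 − 6} = 1/32.
By linearity of expectation: E[X] = C(16, 4) · 2^{1 − 6} = 1820 · 1/32 = 455/8.
Numerically: E[X] ≈ 56.875.

E[X] = C(16,4)·2^(1−C(4,2)) = 455/8 ≈ 56.875.


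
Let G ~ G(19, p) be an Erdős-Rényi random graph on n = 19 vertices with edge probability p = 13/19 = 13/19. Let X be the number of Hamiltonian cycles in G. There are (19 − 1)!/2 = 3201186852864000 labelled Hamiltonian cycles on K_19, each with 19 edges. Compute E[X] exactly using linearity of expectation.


K_19 has (19 − 1)!/2 = 3201186852864000 labelled Hamiltonian cycles.
For each such Hamiltonian cycle H, let X_H = 1 if all 19 edges of H are present in G. Then P[X_H = 1] = p^{19} = (13/19)^{19} = 1461920290375446110677/1978419655660313589123979.
Summing the indicators: E[X] = Σ_H E[X_H] = 3201186852864000 · p^{19} = 3201186852864000 · 1461920290375446110677/1978419655660313589123979 = 4679880013484999364018134658428928000/1978419655660313589123979.
Numerically: E[X] ≈ 2.36546e+12.

E[X] = 3201186852864000 · (13/19)^{19} = 4679880013484999364018134658428928000/1978419655660313589123979 ≈ 2.36546e+12.


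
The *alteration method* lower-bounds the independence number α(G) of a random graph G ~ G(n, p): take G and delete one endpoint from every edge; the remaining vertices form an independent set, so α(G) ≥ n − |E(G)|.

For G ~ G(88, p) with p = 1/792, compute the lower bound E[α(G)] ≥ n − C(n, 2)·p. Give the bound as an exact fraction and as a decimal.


E[|E(G)|] = C(88, 2)·p = 3828 · (1/792) = 29/6.
E[α(G)] ≥ n − E[|E(G)|] = 88 − 29/6 = 499/6.
Numerically: ≈ 83.16667.
(This is only a lower bound; the true E[α(G)] may be larger.)

E[α(G)] ≥ 499/6 ≈ 83.16667.


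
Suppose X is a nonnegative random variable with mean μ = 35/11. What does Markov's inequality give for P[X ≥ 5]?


μ = E[X] = 35/11, a = 5.
Markov: P[X ≥ 5] ≤ μ/a = (35/11)/5 = 7/11.
Numerically: ≈ 0.63636.
(Since a = 5 > μ = 3.18182, the bound 7/11 is < 1 and informative.)

P[X ≥ 5] ≤ 7/11 ≈ 0.63636.


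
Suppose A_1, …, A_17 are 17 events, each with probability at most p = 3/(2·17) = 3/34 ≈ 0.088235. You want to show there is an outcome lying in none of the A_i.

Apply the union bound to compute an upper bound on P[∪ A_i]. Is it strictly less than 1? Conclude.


Union bound: P[∪_{i=1}^{17} A_i] ≤ Σ_i P[A_i] ≤ 17·p = 17·(3/34) = 3/2.
Numerically: 3/2 ≈ 1.500000.
Is 3/2 < 1? NO.
Since the bound 3/2 is ≥ 1, the union bound is uninformative here; it does NOT by itself certify existence.

17·p = 3/2 ≈ 1.500000; existence NOT certified by the union bound.


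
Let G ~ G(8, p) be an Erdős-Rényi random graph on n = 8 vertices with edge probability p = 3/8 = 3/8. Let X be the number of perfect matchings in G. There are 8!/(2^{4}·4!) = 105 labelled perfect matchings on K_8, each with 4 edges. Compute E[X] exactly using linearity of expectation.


K_8 has 8!/(2^{4}·4!) = 105 labelled perfect matchings.
For each such perfect matching H, let X_H = 1 if all 4 edges of H are present in G. Then P[X_H = 1] = p^{4} = (3/8)^{4} = 81/4096.
By linearity of expectation: E[X] = Σ_H E[X_H] = 105 · p^{4} = 105 · 81/4096 = 8505/4096.
Numerically: E[X] ≈ 2.08.

E[X] = 105 · (3/8)^{4} = 8505/4096 ≈ 2.08.


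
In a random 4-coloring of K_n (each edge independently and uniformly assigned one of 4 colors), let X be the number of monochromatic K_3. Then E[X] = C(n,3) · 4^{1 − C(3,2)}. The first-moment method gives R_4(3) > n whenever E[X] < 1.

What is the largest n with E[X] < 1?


We need C(n, 3) · 4^{1 − 3} < 1, i.e. C(n, 3) < 4^{3 − 1} = 16.
Check values of n near the boundary:
  n = 4: C(4, 3) = 4; 4 < 16? YES
  n = 5: C(5, 3) = 10; 10 < 16? YES
  n = 6: C(6, 3) = 20; 20 < 16? NO
  n = 7: C(7, 3) = 35; 35 < 16? NO
  n = 8: C(8, 3) = 56; 56 < 16? NO
The largest n with C(n, 3) < 16 is n = 5 (where E[X] = 5/8 ≈ 0.625000). Hence R_4(3) > 5, i.e. R_4(3) ≥ 6.

Largest n = 5; hence R_4(3) > 5.


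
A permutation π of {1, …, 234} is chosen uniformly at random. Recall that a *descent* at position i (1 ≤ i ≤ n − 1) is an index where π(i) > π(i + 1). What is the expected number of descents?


Write X = Σ X_I over i = 1, …, 233, with X_I the indicator of one descent.
There are 233 indicators.
For each fixed i, the pair (π(i), π(i+1)) is a uniformly random ordered pair of distinct values from {1, …, 234}; by symmetry P[π(i) > π(i+1)] = 1/2.
By linearity: E[X] = 233 · (1/2) = (234 − 1) · (1/2) = 233/2 ≈ 116.50000.

E[X] = 233/2 = 116.50000.


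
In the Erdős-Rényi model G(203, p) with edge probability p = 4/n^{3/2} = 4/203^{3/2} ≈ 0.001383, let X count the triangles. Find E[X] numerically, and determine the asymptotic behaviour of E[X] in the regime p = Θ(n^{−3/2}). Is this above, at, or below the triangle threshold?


Number of potential triangles: C(203, 3) = 1373701.
Each occurs with probability p³ ≈ (0.001383)³ ≈ 2.645135e-09.
By linearity: E[X] = C(203, 3)·p³ ≈ 1373701 · 2.645135e-09 ≈ 0.0036.
Since α = 3/2 > 1, p = c/n^{3/2} = o(1/n) is below the triangle threshold p ~ 1/n. Asymptotically E[X] ~ (c³/6)·n^{3(1−α)} = (4³/6)·n^{-1.5} → 0, so by Markov's inequality G has no triangles w.h.p.

E[X] ≈ 0.0036; in regime p = Θ(1/n^{3/2}) E[X] tends to 0 (below the triangle threshold p ~ 1/n).


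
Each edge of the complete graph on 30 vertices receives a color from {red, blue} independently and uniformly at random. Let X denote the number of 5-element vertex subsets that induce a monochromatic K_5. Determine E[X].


Let X = Σ_S X_S over the C(30, 5) = 142506 subsets S of size 5, where X_S = 1 if the K_5 on S is monochromatic.
For a fixed S, the K_5 on S has C(5, 2) = 10 edges. P[all 10 edges red] = (1/2)^10, and likewise for blue, so P[monochromatic] = 2·(1/2)^10 = 2^{1 − 10} = 1/512.
Summing: E[X] = C(30, 5) · 2^{1 − 10} = 142506 · 1/512 = 71253/256.
Numerically: E[X] ≈ 278.3320.

E[X] = C(30,5)·2^(1−C(5,2)) = 71253/256 ≈ 278.3320.


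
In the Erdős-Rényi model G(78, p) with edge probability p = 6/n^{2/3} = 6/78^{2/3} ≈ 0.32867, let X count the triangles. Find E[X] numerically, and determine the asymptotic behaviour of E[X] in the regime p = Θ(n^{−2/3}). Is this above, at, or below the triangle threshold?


Number of potential triangles: C(78, 3) = 76076.
Each occurs with probability p³ ≈ (0.32867)³ ≈ 3.5502959e-02.
By linearity: E[X] = C(78, 3)·p³ ≈ 76076 · 3.5502959e-02 ≈ 2700.92308.
Since α = 2/3 < 1, p = c/n^{2/3} ≫ 1/n is above the triangle threshold p ~ 1/n. Asymptotically E[X] ~ (c³/6)·n^{3(1−α)} = (6³/6)·n^{1} → ∞; triangles are abundant w.h.p.

E[X] ≈ 2700.92308; in regime p = Θ(1/n^{2/3}) E[X] diverges (above the triangle threshold p ~ 1/n).


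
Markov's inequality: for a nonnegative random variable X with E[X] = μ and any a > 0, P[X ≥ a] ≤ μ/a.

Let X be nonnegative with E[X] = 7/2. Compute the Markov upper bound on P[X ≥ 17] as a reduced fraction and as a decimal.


μ = E[X] = 7/2, a = 17.
Markov: P[X ≥ 17] ≤ μ/a = (7/2)/17 = 7/34.
Numerically: ≈ 0.2059.
(Since a = 17 > μ = 3.5000, the bound 7/34 is < 1 and informative.)

P[X ≥ 17] ≤ 7/34 ≈ 0.2059.


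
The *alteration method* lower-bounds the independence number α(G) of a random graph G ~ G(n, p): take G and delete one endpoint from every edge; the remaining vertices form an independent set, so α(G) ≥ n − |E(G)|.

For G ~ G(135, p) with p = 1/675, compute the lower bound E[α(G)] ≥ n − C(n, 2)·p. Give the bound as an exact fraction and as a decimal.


E[|E(G)|] = C(135, 2)·p = 9045 · (1/675) = 67/5.
E[α(G)] ≥ n − E[|E(G)|] = 135 − 67/5 = 608/5.
Numerically: ≈ 121.600000.
(This is only a lower bound; the true E[α(G)] may be larger.)

E[α(G)] ≥ 608/5 ≈ 121.600000.


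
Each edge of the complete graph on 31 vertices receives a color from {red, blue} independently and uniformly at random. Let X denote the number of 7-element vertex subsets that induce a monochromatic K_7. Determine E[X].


Let X = Σ_S X_S over the C(31, 7) = 2629575 subsets S of size 7, where X_S = 1 if the K_7 on S is monochromatic.
For a fixed S, the K_7 on S has C(7, 2) = 21 edges. P[all 21 edges red] = (1/2)^21, and likewise for blue, so P[monochromatic] = 2·(1/2)^21 = 2^{1 − 21} = 1/1048576.
By linearity of expectation: E[X] = C(31, 7) · 2^{1 − 21} = 2629575 · 1/1048576 = 2629575/1048576.
Numerically: E[X] ≈ 2.508.

E[X] = C(31,7)·2^(1−C(7,2)) = 2629575/1048576 ≈ 2.508.


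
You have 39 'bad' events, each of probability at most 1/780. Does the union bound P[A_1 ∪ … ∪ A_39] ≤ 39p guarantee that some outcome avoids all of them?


Union bound: P[∪_{i=1}^{39} A_i] ≤ Σ_i P[A_i] ≤ 39·p = 39·(1/780) = 1/20.
Numerically: 1/20 ≈ 0.0500000.
Is 1/20 < 1? YES.
Since P[∪ A_i] ≤ 1/20 < 1, the complement has P[∩ A_i^c] ≥ 1 − 1/20 = 19/20 > 0, so some outcome avoids every A_i.

39·p = 1/20 ≈ 0.0500000; existence CERTIFIED by the union bound.


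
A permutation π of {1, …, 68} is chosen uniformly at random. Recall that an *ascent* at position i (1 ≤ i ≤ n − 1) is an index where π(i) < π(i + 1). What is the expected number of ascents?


Write X = Σ X_I over i = 1, …, 67, with X_I the indicator of one ascent.
There are 67 indicators.
For each fixed i, the pair (π(i), π(i+1)) is a uniformly random ordered pair of distinct values from {1, …, 68}; by symmetry P[π(i) < π(i+1)] = 1/2.
By linearity: E[X] = 67 · (1/2) = (68 − 1) · (1/2) = 67/2 ≈ 33.50000.

E[X] = 67/2 = 33.50000.


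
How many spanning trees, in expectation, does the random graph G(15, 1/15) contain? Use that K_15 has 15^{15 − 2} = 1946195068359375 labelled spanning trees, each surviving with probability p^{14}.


K_15 has 15^{15 − 2} = 1946195068359375 labelled spanning trees.
For each such spanning tree H, let X_H = 1 if all 14 edges of H are present in G. Then P[X_H = 1] = p^{14} = (1/15)^{14} = 1/29192926025390625.
Summing the indicators: E[X] = Σ_H E[X_H] = 1946195068359375 · p^{14} = 1946195068359375 · 1/29192926025390625 = 1/15.
Numerically: E[X] ≈ 0.066667.

E[X] = 1946195068359375 · (1/15)^{14} = 1/15 ≈ 0.066667.


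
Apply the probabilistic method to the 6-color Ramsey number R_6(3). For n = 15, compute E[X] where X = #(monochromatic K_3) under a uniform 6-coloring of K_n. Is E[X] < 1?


E[X] = C(15, 3) · 6^{1 − 3} = 455 · 6^{−2} = 455/36.
As a reduced fraction: E[X] = 455/36 ≈ 12.6388889.
Is E[X] < 1? NO.
Since E[X] ≥ 1, the first-moment bound is inconclusive at n = 15; it does NOT by itself certify R_6(3) > 15.

E[X] = 455/36 ≈ 12.6388889; E[X] ≥ 1; first-moment method inconclusive here.


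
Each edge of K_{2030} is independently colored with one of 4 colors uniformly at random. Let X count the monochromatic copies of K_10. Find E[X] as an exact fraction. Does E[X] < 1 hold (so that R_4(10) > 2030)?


E[X] = C(2030, 10) · 4^{1 − 45} = 320298626039392096327195965 · 4^{−44} = 320298626039392096327195965/309485009821345068724781056.
As a reduced fraction: E[X] = 320298626039392096327195965/309485009821345068724781056 ≈ 1.034941.
Is E[X] < 1? NO.
Since E[X] ≥ 1, the first-moment bound is inconclusive at n = 2030; it does NOT by itself certify R_4(10) > 2030.

E[X] = 320298626039392096327195965/309485009821345068724781056 ≈ 1.034941; E[X] ≥ 1; first-moment method inconclusive here.


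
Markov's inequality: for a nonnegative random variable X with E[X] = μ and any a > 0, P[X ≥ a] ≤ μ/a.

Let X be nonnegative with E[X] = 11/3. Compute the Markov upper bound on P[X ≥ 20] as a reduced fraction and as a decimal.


μ = E[X] = 11/3, a = 20.
Markov: P[X ≥ 20] ≤ μ/a = (11/3)/20 = 11/60.
Numerically: ≈ 0.1833.
(Since a = 20 > μ = 3.6667, the bound 11/60 is < 1 and informative.)

P[X ≥ 20] ≤ 11/60 ≈ 0.1833.


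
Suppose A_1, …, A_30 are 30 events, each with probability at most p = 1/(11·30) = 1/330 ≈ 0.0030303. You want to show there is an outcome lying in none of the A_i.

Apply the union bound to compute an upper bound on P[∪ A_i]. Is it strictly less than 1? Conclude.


Union bound: P[∪_{i=1}^{30} A_i] ≤ Σ_i P[A_i] ≤ 30·p = 30·(1/330) = 1/11.
Numerically: 1/11 ≈ 0.0909091.
Is 1/11 < 1? YES.
Since P[∪ A_i] ≤ 1/11 < 1, the complement has P[∩ A_i^c] ≥ 1 − 1/11 = 10/11 > 0, so some outcome avoids every A_i.

30·p = 1/11 ≈ 0.0909091; existence CERTIFIED by the union bound.


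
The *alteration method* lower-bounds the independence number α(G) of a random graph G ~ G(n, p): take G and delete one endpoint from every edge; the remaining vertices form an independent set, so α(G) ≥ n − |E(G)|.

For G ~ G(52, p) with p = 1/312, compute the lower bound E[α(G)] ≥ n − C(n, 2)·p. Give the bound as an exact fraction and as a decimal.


E[|E(G)|] = C(52, 2)·p = 1326 · (1/312) = 17/4.
E[α(G)] ≥ n − E[|E(G)|] = 52 − 17/4 = 191/4.
Numerically: ≈ 47.7500.
(This is only a lower bound; the true E[α(G)] may be larger.)

E[α(G)] ≥ 191/4 ≈ 47.7500.


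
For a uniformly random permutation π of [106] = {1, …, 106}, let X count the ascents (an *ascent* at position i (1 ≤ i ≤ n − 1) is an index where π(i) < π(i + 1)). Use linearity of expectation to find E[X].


Write X = Σ X_I over i = 1, …, 105, with X_I the indicator of one ascent.
There are 105 indicators.
For each fixed i, the pair (π(i), π(i+1)) is a uniformly random ordered pair of distinct values from {1, …, 106}; by symmetry P[π(i) < π(i+1)] = 1/2.
By linearity: E[X] = 105 · (1/2) = (106 − 1) · (1/2) = 105/2 ≈ 52.50000.

E[X] = 105/2 = 52.50000.


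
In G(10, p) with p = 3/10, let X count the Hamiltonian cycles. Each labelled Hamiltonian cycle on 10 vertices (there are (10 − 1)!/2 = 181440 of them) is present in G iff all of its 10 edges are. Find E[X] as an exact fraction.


K_10 has (10 − 1)!/2 = 181440 labelled Hamiltonian cycles.
For each such Hamiltonian cycle H, let X_H = 1 if all 10 edges of H are present in G. Then P[X_H = 1] = p^{10} = (3/10)^{10} = 59049/10000000000.
Summing the indicators: E[X] = Σ_H E[X_H] = 181440 · p^{10} = 181440 · 59049/10000000000 = 33480783/31250000.
Numerically: E[X] ≈ 1.07.

E[X] = 181440 · (3/10)^{10} = 33480783/31250000 ≈ 1.07.


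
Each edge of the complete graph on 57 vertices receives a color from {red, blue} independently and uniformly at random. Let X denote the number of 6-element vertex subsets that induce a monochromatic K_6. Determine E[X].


Let X = Σ_S X_S over the C(57, 6) = 36288252 subsets S of size 6, where X_S = 1 if the K_6 on S is monochromatic.
For a fixed S, the K_6 on S has C(6, 2) = 15 edges. P[all 15 edges red] = (1/2)^15, and likewise for blue, so P[monochromatic] = 2·(1/2)^15 = 2^{1 − 15} = 1/16384.
By linearity: E[X] = C(57, 6) · 2^{1 − 15} = 36288252 · 1/16384 = 9072063/4096.
Numerically: E[X] ≈ 2214.8591.

E[X] = C(57,6)·2^(1−C(6,2)) = 9072063/4096 ≈ 2214.8591.


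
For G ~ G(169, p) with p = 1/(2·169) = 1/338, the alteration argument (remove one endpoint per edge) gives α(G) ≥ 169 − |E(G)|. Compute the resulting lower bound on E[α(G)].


E[|E(G)|] = C(169, 2)·p = 14196 · (1/338) = 42.
E[α(G)] ≥ n − E[|E(G)|] = 169 − 42 = 127.
Numerically: ≈ 127.000000.
(This is only a lower bound; the true E[α(G)] may be larger.)

E[α(G)] ≥ 127 ≈ 127.000000.


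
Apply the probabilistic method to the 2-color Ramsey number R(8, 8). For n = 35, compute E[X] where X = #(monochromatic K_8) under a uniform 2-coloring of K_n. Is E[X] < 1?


E[X] = C(35, 8) · 2^{1 − 28} = 23535820 · 2^{−27} = 23535820/134217728.
As a reduced fraction: E[X] = 5883955/33554432 ≈ 0.17536.
Is E[X] < 1? YES.
Since E[X] < 1, there exists a 2-coloring of K_{35} with no monochromatic K_8; hence R(8, 8) > 35.

E[X] = 5883955/33554432 ≈ 0.17536; E[X] < 1, so R(8, 8) > 35.


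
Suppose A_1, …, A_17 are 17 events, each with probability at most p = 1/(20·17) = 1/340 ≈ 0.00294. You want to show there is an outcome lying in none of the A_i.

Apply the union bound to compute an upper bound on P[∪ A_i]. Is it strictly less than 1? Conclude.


Union bound: P[∪_{i=1}^{17} A_i] ≤ Σ_i P[A_i] ≤ 17·p = 17·(1/340) = 1/20.
Numerically: 1/20 ≈ 0.05000.
Is 1/20 < 1? YES.
Since P[∪ A_i] ≤ 1/20 < 1, the complement has P[∩ A_i^c] ≥ 1 − 1/20 = 19/20 > 0, so some outcome avoids every A_i.

17·p = 1/20 ≈ 0.05000; existence CERTIFIED by the union bound.


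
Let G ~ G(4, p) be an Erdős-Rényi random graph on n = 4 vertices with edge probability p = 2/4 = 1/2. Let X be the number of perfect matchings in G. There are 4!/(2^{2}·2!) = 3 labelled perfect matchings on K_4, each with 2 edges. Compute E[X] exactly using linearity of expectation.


K_4 has 4!/(2^{2}·2!) = 3 labelled perfect matchings.
For each such perfect matching H, let X_H = 1 if all 2 edges of H are present in G. Then P[X_H = 1] = p^{2} = (1/2)^{2} = 1/4.
Summing the indicators: E[X] = Σ_H E[X_H] = 3 · p^{2} = 3 · 1/4 = 3/4.
Numerically: E[X] ≈ 0.75.

E[X] = 3 · (1/2)^{2} = 3/4 ≈ 0.75.


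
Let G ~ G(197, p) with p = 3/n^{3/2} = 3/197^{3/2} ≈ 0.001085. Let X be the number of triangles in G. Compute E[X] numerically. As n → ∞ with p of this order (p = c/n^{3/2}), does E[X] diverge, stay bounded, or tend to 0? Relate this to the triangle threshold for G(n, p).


Number of potential triangles: C(197, 3) = 1254890.
Each occurs with probability p³ ≈ (0.001085)³ ≈ 1.2772201e-09.
By linearity: E[X] = C(197, 3)·p³ ≈ 1254890 · 1.2772201e-09 ≈ 0.00160.
Since α = 3/2 > 1, p = c/n^{3/2} = o(1/n) is below the triangle threshold p ~ 1/n. Asymptotically E[X] ~ (c³/6)·n^{3(1−α)} = (3³/6)·n^{-1.5} → 0, so by Markov's inequality G has no triangles w.h.p.

E[X] ≈ 0.00160; in regime p = Θ(1/n^{3/2}) E[X] tends to 0 (below the triangle threshold p ~ 1/n).


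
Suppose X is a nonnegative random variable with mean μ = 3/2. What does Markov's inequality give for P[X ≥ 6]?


μ = E[X] = 3/2, a = 6.
Markov: P[X ≥ 6] ≤ μ/a = (3/2)/6 = 1/4.
Numerically: ≈ 0.25000.
(Since a = 6 > μ = 1.50000, the bound 1/4 is < 1 and informative.)

P[X ≥ 6] ≤ 1/4 ≈ 0.25000.


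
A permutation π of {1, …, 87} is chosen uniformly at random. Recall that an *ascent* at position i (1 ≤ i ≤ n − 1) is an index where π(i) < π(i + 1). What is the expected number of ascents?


Write X = Σ X_I over i = 1, …, 86, with X_I the indicator of one ascent.
There are 86 indicators.
For each fixed i, the pair (π(i), π(i+1)) is a uniformly random ordered pair of distinct values from {1, …, 87}; by symmetry P[π(i) < π(i+1)] = 1/2.
By linearity: E[X] = 86 · (1/2) = (87 − 1) · (1/2) = 43 ≈ 43.00000.

E[X] = 43 = 43.00000.


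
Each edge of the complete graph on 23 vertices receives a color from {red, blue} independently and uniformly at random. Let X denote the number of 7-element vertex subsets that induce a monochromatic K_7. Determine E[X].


Let X = Σ_S X_S over the C(23, 7) = 245157 subsets S of size 7, where X_S = 1 if the K_7 on S is monochromatic.
For a fixed S, the K_7 on S has C(7, 2) = 21 edges. P[all 21 edges red] = (1/2)^21, and likewise for blue, so P[monochromatic] = 2·(1/2)^21 = 2^{1 − 21} = 1/1048576.
By linearity of expectation: E[X] = C(23, 7) · 2^{1 − 21} = 245157 · 1/1048576 = 245157/1048576.
Numerically: E[X] ≈ 0.2338.

E[X] = C(23,7)·2^(1−C(7,2)) = 245157/1048576 ≈ 0.2338.


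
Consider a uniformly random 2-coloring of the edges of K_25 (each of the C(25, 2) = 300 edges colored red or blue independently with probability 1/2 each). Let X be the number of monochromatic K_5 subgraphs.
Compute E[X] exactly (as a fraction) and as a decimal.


Let X = Σ_S X_S over the C(25, 5) = 53130 subsets S of size 5, where X_S = 1 if the K_5 on S is monochromatic.
For a fixed S, the K_5 on S has C(5, 2) = 10 edges. P[all 10 edges red] = (1/2)^10, and likewise for blue, so P[monochromatic] = 2·(1/2)^10 = 2^{1 − 10} = 1/512.
Summing: E[X] = C(25, 5) · 2^{1 − 10} = 53130 · 1/512 = 26565/256.
Numerically: E[X] ≈ 103.7695.

E[X] = C(25,5)·2^(1−C(5,2)) = 26565/256 ≈ 103.7695.


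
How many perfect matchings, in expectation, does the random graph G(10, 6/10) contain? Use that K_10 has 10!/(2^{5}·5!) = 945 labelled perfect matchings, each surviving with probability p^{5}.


K_10 has 10!/(2^{5}·5!) = 945 labelled perfect matchings.
For each such perfect matching H, let X_H = 1 if all 5 edges of H are present in G. Then P[X_H = 1] = p^{5} = (3/5)^{5} = 243/3125.
By linearity of expectation: E[X] = Σ_H E[X_H] = 945 · p^{5} = 945 · 243/3125 = 45927/625.
Numerically: E[X] ≈ 73.4832.

E[X] = 945 · (3/5)^{5} = 45927/625 ≈ 73.4832.


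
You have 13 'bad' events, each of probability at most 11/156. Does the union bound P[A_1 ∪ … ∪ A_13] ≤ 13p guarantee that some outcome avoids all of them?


Union bound: P[∪_{i=1}^{13} A_i] ≤ Σ_i P[A_i] ≤ 13·p = 13·(11/156) = 11/12.
Numerically: 11/12 ≈ 0.917.
Is 11/12 < 1? YES.
Since P[∪ A_i] ≤ 11/12 < 1, the complement has P[∩ A_i^c] ≥ 1 − 11/12 = 1/12 > 0, so some outcome avoids every A_i.

13·p = 11/12 ≈ 0.917; existence CERTIFIED by the union bound.


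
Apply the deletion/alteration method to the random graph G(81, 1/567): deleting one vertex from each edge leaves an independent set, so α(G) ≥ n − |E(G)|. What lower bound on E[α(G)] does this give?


E[|E(G)|] = C(81, 2)·p = 3240 · (1/567) = 40/7.
E[α(G)] ≥ n − E[|E(G)|] = 81 − 40/7 = 527/7.
Numerically: ≈ 75.28571.
(This is only a lower bound; the true E[α(G)] may be larger.)

E[α(G)] ≥ 527/7 ≈ 75.28571.


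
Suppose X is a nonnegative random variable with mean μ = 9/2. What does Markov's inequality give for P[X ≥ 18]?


μ = E[X] = 9/2, a = 18.
Markov: P[X ≥ 18] ≤ μ/a = (9/2)/18 = 1/4.
Numerically: ≈ 0.2500.
(Since a = 18 > μ = 4.5000, the bound 1/4 is < 1 and informative.)

P[X ≥ 18] ≤ 1/4 ≈ 0.2500.


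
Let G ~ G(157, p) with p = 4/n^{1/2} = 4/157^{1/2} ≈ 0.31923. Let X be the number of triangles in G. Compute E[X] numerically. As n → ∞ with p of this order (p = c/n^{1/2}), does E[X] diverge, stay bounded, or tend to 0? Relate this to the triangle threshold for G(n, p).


Number of potential triangles: C(157, 3) = 632710.
Each occurs with probability p³ ≈ (0.31923)³ ≈ 3.2533478e-02.
By linearity: E[X] = C(157, 3)·p³ ≈ 632710 · 3.2533478e-02 ≈ 20584.25692.
Since α = 1/2 < 1, p = c/n^{1/2} ≫ 1/n is above the triangle threshold p ~ 1/n. Asymptotically E[X] ~ (c³/6)·n^{3(1−α)} = (4³/6)·n^{1.5} → ∞; triangles are abundant w.h.p.

E[X] ≈ 20584.25692; in regime p = Θ(1/n^{1/2}) E[X] diverges (above the triangle threshold p ~ 1/n).


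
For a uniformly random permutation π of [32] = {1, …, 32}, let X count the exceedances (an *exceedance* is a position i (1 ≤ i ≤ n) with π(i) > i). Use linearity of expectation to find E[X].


Write X = Σ_{i=1}^{32} X_i, where X_i = 1_{π(i) > i}.
For each fixed i, π(i) is uniform over {1, …, 32} (marginal of a uniform permutation), so P[π(i) > i] = (n − i)/n. Summing: Σ_{i=1}^{32} (n − i)/n = (0 + 1 + … + 31)/32 = 32(32 − 1)/(2·32) = (32 − 1)/2.
Hence E[X] = Σ_{i=1}^{32} (32 − i)/32 = 31/2 ≈ 15.500.

E[X] = 31/2 = 15.500.


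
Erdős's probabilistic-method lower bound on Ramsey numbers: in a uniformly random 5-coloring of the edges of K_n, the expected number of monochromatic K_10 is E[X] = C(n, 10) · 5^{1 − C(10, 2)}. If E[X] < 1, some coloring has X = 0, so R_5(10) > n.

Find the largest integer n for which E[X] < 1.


We need C(n, 10) · 5^{1 − 45} < 1, i.e. C(n, 10) < 5^{45 − 1} = 5684341886080801486968994140625.
Check values of n near the boundary:
  n = 5387: C(5387, 10) = 5624406917627224603154306376491; 5624406917627224603154306376491 < 5684341886080801486968994140625? YES
  n = 5388: C(5388, 10) = 5634865093375880654852250419586; 5634865093375880654852250419586 < 5684341886080801486968994140625? YES
  n = 5389: C(5389, 10) = 5645340767466558997768874792926; 5645340767466558997768874792926 < 5684341886080801486968994140625? YES
  n = 5390: C(5390, 10) = 5655833965919099070255434039753; 5655833965919099070255434039753 < 5684341886080801486968994140625? YES
  n = 5391: C(5391, 10) = 5666344714787188828795213697883; 5666344714787188828795213697883 < 5684341886080801486968994140625? YES
  n = 5392: C(5392, 10) = 5676873040158402483252283957448; 5676873040158402483252283957448 < 5684341886080801486968994140625? YES
  n = 5393: C(5393, 10) = 5687418968154238267170642278008; 5687418968154238267170642278008 < 5684341886080801486968994140625? NO
  n = 5394: C(5394, 10) = 5697982524930156243149785372878; 5697982524930156243149785372878 < 5684341886080801486968994140625? NO
  n = 5395: C(5395, 10) = 5708563736675616143322765475706; 5708563736675616143322765475706 < 5684341886080801486968994140625? NO
The largest n with C(n, 10) < 5684341886080801486968994140625 is n = 5392 (where E[X] = 5676873040158402483252283957448/5684341886080801486968994140625 ≈ 0.99869). Hence R_5(10) > 5392, i.e. R_5(10) ≥ 5393.

Largest n = 5392; hence R_5(10) > 5392.


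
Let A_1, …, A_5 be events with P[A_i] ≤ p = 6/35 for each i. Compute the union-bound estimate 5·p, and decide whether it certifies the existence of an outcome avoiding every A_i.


Union bound: P[∪_{i=1}^{5} A_i] ≤ Σ_i P[A_i] ≤ 5·p = 5·(6/35) = 6/7.
Numerically: 6/7 ≈ 0.8571429.
Is 6/7 < 1? YES.
Since P[∪ A_i] ≤ 6/7 < 1, the complement has P[∩ A_i^c] ≥ 1 − 6/7 = 1/7 > 0, so some outcome avoids every A_i.

5·p = 6/7 ≈ 0.8571429; existence CERTIFIED by the union bound.


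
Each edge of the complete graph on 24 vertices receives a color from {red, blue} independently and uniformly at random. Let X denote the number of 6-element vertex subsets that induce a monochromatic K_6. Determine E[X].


Let X = Σ_S X_S over the C(24, 6) = 134596 subsets S of size 6, where X_S = 1 if the K_6 on S is monochromatic.
For a fixed S, the K_6 on S has C(6, 2) = 15 edges. P[all 15 edges red] = (1/2)^15, and likewise for blue, so P[monochromatic] = 2·(1/2)^15 = 2^{1 − 15} = 1/16384.
By linearity: E[X] = C(24, 6) · 2^{1 − 15} = 134596 · 1/16384 = 33649/4096.
Numerically: E[X] ≈ 8.2151.

E[X] = C(24,6)·2^(1−C(6,2)) = 33649/4096 ≈ 8.2151.


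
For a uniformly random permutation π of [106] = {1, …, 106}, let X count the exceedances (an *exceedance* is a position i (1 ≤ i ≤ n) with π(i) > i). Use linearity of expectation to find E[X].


Write X = Σ_{i=1}^{106} X_i, where X_i = 1_{π(i) > i}.
For each fixed i, π(i) is uniform over {1, …, 106} (marginal of a uniform permutation), so P[π(i) > i] = (n − i)/n. Summing: Σ_{i=1}^{106} (n − i)/n = (0 + 1 + … + 105)/106 = 106(106 − 1)/(2·106) = (106 − 1)/2.
Hence E[X] = Σ_{i=1}^{106} (106 − i)/106 = 105/2 ≈ 52.500.

E[X] = 105/2 = 52.500.


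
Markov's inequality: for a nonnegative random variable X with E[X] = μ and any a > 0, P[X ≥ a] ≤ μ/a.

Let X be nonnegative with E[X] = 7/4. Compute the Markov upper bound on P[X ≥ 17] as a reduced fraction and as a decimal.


μ = E[X] = 7/4, a = 17.
Markov: P[X ≥ 17] ≤ μ/a = (7/4)/17 = 7/68.
Numerically: ≈ 0.103.
(Since a = 17 > μ = 1.750, the bound 7/68 is < 1 and informative.)

P[X ≥ 17] ≤ 7/68 ≈ 0.103.


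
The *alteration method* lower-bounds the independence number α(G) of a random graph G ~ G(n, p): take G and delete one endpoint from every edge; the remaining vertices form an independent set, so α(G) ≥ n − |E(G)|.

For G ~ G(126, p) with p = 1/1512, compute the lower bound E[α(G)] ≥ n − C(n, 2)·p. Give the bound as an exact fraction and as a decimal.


E[|E(G)|] = C(126, 2)·p = 7875 · (1/1512) = 125/24.
E[α(G)] ≥ n − E[|E(G)|] = 126 − 125/24 = 2899/24.
Numerically: ≈ 120.791667.
(This is only a lower bound; the true E[α(G)] may be larger.)

E[α(G)] ≥ 2899/24 ≈ 120.791667.


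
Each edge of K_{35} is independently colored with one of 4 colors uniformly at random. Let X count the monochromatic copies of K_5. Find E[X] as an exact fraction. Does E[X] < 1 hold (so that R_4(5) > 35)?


E[X] = C(35, 5) · 4^{1 − 10} = 324632 · 4^{−9} = 324632/262144.
As a reduced fraction: E[X] = 40579/32768 ≈ 1.2384.
Is E[X] < 1? NO.
Since E[X] ≥ 1, the first-moment bound is inconclusive at n = 35; it does NOT by itself certify R_4(5) > 35.

E[X] = 40579/32768 ≈ 1.2384; E[X] ≥ 1; first-moment method inconclusive here.


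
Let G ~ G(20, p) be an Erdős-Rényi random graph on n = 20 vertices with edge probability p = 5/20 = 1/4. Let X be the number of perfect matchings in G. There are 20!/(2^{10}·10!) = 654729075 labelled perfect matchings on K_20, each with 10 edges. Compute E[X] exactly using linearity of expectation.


K_20 has 20!/(2^{10}·10!) = 654729075 labelled perfect matchings.
For each such perfect matching H, let X_H = 1 if all 10 edges of H are present in G. Then P[X_H = 1] = p^{10} = (1/4)^{10} = 1/1048576.
Summing the indicators: E[X] = Σ_H E[X_H] = 654729075 · p^{10} = 654729075 · 1/1048576 = 654729075/1048576.
Numerically: E[X] ≈ 624.4.

E[X] = 654729075 · (1/4)^{10} = 654729075/1048576 ≈ 624.4.


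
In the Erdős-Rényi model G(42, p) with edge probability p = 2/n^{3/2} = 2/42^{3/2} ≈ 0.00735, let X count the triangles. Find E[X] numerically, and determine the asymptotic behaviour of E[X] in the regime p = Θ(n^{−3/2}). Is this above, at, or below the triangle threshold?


Number of potential triangles: C(42, 3) = 11480.
Each occurs with probability p³ ≈ (0.00735)³ ≈ 3.96705e-07.
By linearity: E[X] = C(42, 3)·p³ ≈ 11480 · 3.96705e-07 ≈ 0.005.
Since α = 3/2 > 1, p = c/n^{3/2} = o(1/n) is below the triangle threshold p ~ 1/n. Asymptotically E[X] ~ (c³/6)·n^{3(1−α)} = (2³/6)·n^{-1.5} → 0, so by Markov's inequality G has no triangles w.h.p.

E[X] ≈ 0.005; in regime p = Θ(1/n^{3/2}) E[X] tends to 0 (below the triangle threshold p ~ 1/n).
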